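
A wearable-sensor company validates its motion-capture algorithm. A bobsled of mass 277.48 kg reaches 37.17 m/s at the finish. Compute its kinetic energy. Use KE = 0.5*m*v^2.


KE = 0.5 * m * v^2
KE = 0.5 * 277.48 * 37.17^2
KE = 0.5 * 277.48 * 1381.6089 = 191684.4188 J

191684.4188 J


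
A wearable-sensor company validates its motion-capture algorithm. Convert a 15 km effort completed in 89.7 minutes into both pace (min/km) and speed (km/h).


Pace = time / distance = 89.7 min / 15 km = 5.98 min/km
Speed = distance / time_in_hours = 15 / 1.495 hr
Speed = 10.0334 km/h

5.98 min/km, 10.0334 km/h


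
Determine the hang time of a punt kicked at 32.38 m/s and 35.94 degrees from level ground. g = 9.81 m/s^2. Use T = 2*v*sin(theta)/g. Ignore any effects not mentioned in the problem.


T = 2*v*sin(theta)/g
sin(theta) = sin(35.94 deg) = 0.5869
T = 2*32.38*0.5869 / 9.81
T = 38.0101 / 9.81 = 3.8746 s

3.8746 s


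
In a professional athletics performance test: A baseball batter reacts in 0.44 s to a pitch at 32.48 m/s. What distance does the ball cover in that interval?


d = v * t
d = 32.48 * 0.44
d = 14.2912 m

14.2912 m


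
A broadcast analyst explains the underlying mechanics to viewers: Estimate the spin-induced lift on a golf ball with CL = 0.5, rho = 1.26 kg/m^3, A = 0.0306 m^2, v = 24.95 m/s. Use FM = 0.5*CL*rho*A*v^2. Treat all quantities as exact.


FM = 0.5 * CL * rho * A * v^2
FM = 0.5 * 0.5 * 1.26 * 0.0306 * 24.95^2
v^2 = 622.5025
FM = 0.5 * 0.5 * 1.26 * 0.0306 * 622.5025 = 6.0003 N

6.0003 N


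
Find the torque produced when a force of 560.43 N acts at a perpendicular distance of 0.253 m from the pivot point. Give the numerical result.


tau = F * d
tau = 560.43 * 0.253
tau = 141.7888 N*m

141.7888 N*m


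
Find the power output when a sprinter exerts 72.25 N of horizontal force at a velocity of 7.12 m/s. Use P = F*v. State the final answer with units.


P = F * v
P = 72.25 * 7.12
P = 514.42 W

514.42 W


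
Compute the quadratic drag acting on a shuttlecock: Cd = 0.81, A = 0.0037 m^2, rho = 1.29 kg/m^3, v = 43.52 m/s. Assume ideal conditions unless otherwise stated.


Fd = 0.5 * Cd * rho * A * v^2
Fd = 0.5 * 0.81 * 1.29 * 0.0037 * 43.52^2
v^2 = 1893.9904
Fd = 0.5 * 0.81 * 1.29 * 0.0037 * 1893.9904 = 3.6612 N

3.6612 N


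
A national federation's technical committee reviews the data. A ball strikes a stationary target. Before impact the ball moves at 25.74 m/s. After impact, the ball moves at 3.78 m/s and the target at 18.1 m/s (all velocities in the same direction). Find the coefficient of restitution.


e = (v2_after - v1_after) / (v1_before - v2_before)
Numerator = 18.1 - 3.78 = 14.32
Denominator = 25.74 - 0 = 25.74
e = 14.32 / 25.74 = 0.5563

0.5563


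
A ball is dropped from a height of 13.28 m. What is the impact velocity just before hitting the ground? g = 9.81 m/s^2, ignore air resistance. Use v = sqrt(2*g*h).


v = sqrt(2 * g * h)
v = sqrt(2 * 9.81 * 13.28)
v = sqrt(260.5536) = 16.1417 m/s

16.1417 m/s


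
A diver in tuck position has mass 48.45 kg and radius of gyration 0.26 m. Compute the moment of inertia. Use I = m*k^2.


I = m * k^2
I = 48.45 * 0.26^2
I = 48.45 * 0.0676 = 3.2752 kg*m^2

3.2752 kg*m^2


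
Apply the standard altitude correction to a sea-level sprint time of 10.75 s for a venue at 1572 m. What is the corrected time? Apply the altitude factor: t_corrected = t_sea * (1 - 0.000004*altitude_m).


Correction factor = 1 - 0.000004 * 1572 = 0.993712
t_corrected = t_sea * factor = 10.75 * 0.993712
t_corrected = 10.6824 s

10.6824 s


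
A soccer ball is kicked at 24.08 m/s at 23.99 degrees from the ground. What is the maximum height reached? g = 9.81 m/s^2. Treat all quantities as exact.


H = (v*sin(theta))^2 / (2*g)
vy = v*sin(theta) = 24.08 * sin(23.99 deg) = 9.7904 m/s
H = vy^2 / (2*g) = 95.8515 / (2*9.81)
H = 95.8515 / 19.62 = 4.8854 m

4.8854 m


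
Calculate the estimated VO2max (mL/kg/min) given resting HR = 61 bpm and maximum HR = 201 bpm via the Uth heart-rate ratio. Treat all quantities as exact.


VO2max = 15.3 * HRmax / HRrest
VO2max = 15.3 * 201 / 61
VO2max = 3075.3 / 61 = 50.4148 mL/kg/min

50.4148 mL/kg/min


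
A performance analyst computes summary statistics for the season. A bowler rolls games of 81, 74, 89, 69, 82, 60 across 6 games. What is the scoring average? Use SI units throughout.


Average = sum / n
Sum = 455
Average = 455 / 6 = 75.8333

75.8333


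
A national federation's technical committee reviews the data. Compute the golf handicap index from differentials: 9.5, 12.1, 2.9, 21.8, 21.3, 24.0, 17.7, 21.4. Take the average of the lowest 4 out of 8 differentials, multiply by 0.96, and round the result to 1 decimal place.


All differentials: 9.5, 12.1, 2.9, 21.8, 21.3, 24.0, 17.7, 21.4
Sorted: 2.9, 9.5, 12.1, 17.7, 21.3, 21.4, 21.8, 24.0
Best 4: 2.9, 9.5, 12.1, 17.7
Average of best = 42.2 / 4 = 10.55
Raw index = 10.55 * 0.96 = 10.128
Handicap index = round(10.128, 1) = 10.1

10.1


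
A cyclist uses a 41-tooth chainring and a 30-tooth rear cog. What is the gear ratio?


GR = front_teeth / rear_teeth
GR = 41 / 30
GR = 1.3667

1.3667


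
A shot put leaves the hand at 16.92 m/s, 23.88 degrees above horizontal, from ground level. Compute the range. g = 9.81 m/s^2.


R = v^2 * sin(2*theta) / g
Convert angle to radians: theta = 23.88 deg = 0.4168 rad
sin(2*theta) = sin(0.8336) = 0.7403
R = 16.92^2 * 0.7403 / 9.81
R = 286.2864 * 0.7403 / 9.81 = 21.6053 m

21.6053 m


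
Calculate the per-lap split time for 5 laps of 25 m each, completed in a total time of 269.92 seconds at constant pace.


Split time = total_time / n_laps = 269.92 / 5
Split time = 53.984 s per lap

53.984 s


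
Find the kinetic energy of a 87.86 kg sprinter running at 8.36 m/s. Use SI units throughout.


KE = 0.5 * m * v^2
KE = 0.5 * 87.86 * 8.36^2
KE = 0.5 * 87.86 * 69.8896 = 3070.2501 J

3070.2501 J


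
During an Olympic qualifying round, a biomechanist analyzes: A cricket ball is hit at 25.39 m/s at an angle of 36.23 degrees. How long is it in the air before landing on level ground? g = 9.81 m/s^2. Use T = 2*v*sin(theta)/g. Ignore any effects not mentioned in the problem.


T = 2*v*sin(theta)/g
sin(theta) = sin(36.23 deg) = 0.591
T = 2*25.39*0.591 / 9.81
T = 30.0124 / 9.81 = 3.0594 s

3.0594 s


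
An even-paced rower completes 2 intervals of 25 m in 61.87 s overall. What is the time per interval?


Split time = total_time / n_laps = 61.87 / 2
Split time = 30.935 s per lap

30.935 s


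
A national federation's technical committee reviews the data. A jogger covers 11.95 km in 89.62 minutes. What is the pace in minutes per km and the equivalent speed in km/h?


Pace = time / distance = 89.62 min / 11.95 km = 7.4996 min/km
Speed = distance / time_in_hours = 11.95 / 1.4937 hr
Speed = 8.0004 km/h

7.4996 min/km, 8.0004 km/h


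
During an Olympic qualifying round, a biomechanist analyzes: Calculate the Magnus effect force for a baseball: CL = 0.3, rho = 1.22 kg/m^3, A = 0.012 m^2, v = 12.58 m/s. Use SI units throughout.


FM = 0.5 * CL * rho * A * v^2
FM = 0.5 * 0.3 * 1.22 * 0.012 * 12.58^2
v^2 = 158.2564
FM = 0.5 * 0.3 * 1.22 * 0.012 * 158.2564 = 0.3475 N

0.3475 N


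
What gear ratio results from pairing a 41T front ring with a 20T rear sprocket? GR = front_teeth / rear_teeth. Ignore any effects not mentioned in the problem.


GR = front_teeth / rear_teeth
GR = 41 / 20
GR = 2.05

2.05


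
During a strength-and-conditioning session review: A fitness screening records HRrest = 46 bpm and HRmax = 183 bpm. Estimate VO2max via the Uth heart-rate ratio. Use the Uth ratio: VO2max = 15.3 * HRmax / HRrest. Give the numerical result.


VO2max = 15.3 * HRmax / HRrest
VO2max = 15.3 * 183 / 46
VO2max = 2799.9 / 46 = 60.8674 mL/kg/min

60.8674 mL/kg/min


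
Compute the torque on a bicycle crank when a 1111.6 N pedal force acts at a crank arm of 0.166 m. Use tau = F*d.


tau = F * d
tau = 1111.6 * 0.166
tau = 184.5256 N*m

184.5256 N*m


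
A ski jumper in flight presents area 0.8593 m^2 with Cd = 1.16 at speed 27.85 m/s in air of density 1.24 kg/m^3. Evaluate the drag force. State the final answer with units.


Fd = 0.5 * Cd * rho * A * v^2
Fd = 0.5 * 1.16 * 1.24 * 0.8593 * 27.85^2
v^2 = 775.6225
Fd = 0.5 * 1.16 * 1.24 * 0.8593 * 775.6225 = 479.3413 N

479.3413 N


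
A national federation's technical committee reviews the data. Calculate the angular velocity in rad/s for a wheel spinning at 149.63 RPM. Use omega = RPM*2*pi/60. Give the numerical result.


omega = RPM * 2 * pi / 60
omega = 149.63 * 2 * 3.14159 / 60
omega = 940.153 / 60 = 15.6692 rad/s

15.6692 rad/s


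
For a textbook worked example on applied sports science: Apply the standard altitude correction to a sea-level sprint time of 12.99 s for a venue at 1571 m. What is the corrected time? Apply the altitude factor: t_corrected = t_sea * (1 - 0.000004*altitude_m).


Correction factor = 1 - 0.000004 * 1571 = 0.993716
t_corrected = t_sea * factor = 12.99 * 0.993716
t_corrected = 12.9084 s

12.9084 s


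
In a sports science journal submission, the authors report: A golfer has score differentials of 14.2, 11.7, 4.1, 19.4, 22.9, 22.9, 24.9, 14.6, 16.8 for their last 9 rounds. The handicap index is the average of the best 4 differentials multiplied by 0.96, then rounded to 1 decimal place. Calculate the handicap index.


All differentials: 14.2, 11.7, 4.1, 19.4, 22.9, 22.9, 24.9, 14.6, 16.8
Sorted: 4.1, 11.7, 14.2, 14.6, 16.8, 19.4, 22.9, 22.9, 24.9
Best 4: 4.1, 11.7, 14.2, 14.6
Average of best = 44.6 / 4 = 11.15
Raw index = 11.15 * 0.96 = 10.704
Handicap index = round(10.704, 1) = 10.7

10.7


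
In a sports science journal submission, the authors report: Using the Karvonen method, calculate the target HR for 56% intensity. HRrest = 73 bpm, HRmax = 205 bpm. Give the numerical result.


Target = HRrest + pct*(HRmax - HRrest)
Heart rate reserve = HRmax - HRrest = 205 - 73 = 132 bpm
Fraction = 56% = 0.56
Target = 73 + 0.56 * 132
Target = 73 + 73.92 = 146.92 bpm

146.92 bpm


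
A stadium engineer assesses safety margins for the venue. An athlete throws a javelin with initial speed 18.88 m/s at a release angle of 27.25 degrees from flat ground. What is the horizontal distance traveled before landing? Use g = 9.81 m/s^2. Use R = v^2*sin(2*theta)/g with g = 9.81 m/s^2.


R = v^2 * sin(2*theta) / g
Convert angle to radians: theta = 27.25 deg = 0.4756 rad
sin(2*theta) = sin(0.9512) = 0.8141
R = 18.88^2 * 0.8141 / 9.81
R = 356.4544 * 0.8141 / 9.81 = 29.5816 m

29.5816 m


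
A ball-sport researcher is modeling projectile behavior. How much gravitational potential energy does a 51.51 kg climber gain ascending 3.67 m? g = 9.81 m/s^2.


PE = m * g * h
PE = 51.51 * 9.81 * 3.67
PE = 505.3131 * 3.67 = 1854.4991 J

1854.4991 J


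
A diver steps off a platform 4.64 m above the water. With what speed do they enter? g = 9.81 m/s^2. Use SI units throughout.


v = sqrt(2 * g * h)
v = sqrt(2 * 9.81 * 4.64)
v = sqrt(91.0368) = 9.5413 m/s

9.5413 m/s


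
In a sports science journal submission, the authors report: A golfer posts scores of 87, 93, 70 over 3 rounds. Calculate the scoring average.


Average = sum / n
Sum = 250
Average = 250 / 3 = 83.3333

83.3333


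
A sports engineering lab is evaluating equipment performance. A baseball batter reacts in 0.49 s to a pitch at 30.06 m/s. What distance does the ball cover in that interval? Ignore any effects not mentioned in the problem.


d = v * t
d = 30.06 * 0.49
d = 14.7294 m

14.7294 m


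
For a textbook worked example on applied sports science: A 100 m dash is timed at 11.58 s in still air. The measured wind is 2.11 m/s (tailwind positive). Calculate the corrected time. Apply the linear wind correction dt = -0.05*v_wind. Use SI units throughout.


dt = -0.05 * v_wind = -0.05 * 2.11 = -0.1055 s
t_corrected = t_still + dt = 11.58 + (-0.1055)
t_corrected = 11.4745 s

11.4745 s


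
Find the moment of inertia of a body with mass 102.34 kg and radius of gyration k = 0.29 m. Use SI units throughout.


I = m * k^2
I = 102.34 * 0.29^2
I = 102.34 * 0.0841 = 8.6068 kg*m^2

8.6068 kg*m^2


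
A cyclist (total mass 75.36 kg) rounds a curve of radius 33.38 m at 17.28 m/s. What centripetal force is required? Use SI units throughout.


Fc = m * v^2 / r
v^2 = 17.28^2 = 298.5984
Fc = 75.36 * 298.5984 / 33.38
Fc = 22502.3754 / 33.38 = 674.1275 N

674.1275 N


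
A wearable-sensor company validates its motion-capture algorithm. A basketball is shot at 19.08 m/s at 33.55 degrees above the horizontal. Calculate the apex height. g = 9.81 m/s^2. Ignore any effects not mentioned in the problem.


H = (v*sin(theta))^2 / (2*g)
vy = v*sin(theta) = 19.08 * sin(33.55 deg) = 10.5448 m/s
H = vy^2 / (2*g) = 111.1936 / (2*9.81)
H = 111.1936 / 19.62 = 5.6674 m

5.6674 m


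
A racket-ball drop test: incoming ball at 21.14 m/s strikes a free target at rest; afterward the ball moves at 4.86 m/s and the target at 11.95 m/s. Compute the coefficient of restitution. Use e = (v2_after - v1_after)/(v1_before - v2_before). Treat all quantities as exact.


e = (v2_after - v1_after) / (v1_before - v2_before)
Numerator = 11.95 - 4.86 = 7.09
Denominator = 21.14 - 0 = 21.14
e = 7.09 / 21.14 = 0.3354

0.3354


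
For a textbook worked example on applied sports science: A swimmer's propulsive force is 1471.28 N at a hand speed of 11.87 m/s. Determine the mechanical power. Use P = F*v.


P = F * v
P = 1471.28 * 11.87
P = 17464.0936 W

17464.0936 W


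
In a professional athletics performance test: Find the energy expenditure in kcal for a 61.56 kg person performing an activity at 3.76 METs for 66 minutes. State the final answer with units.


kcal = MET * mass * time_hr
Convert time: 66 min = 1.1 hr
kcal = 3.76 * 61.56 * 1.1
kcal = 254.6122 kcal

254.6122 kcal


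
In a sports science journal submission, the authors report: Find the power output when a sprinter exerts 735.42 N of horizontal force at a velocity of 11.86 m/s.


P = F * v
P = 735.42 * 11.86
P = 8722.0812 W

8722.0812 W


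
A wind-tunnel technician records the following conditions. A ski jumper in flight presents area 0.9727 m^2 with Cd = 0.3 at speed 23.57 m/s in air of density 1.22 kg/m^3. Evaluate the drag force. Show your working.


Fd = 0.5 * Cd * rho * A * v^2
Fd = 0.5 * 0.3 * 1.22 * 0.9727 * 23.57^2
v^2 = 555.5449
Fd = 0.5 * 0.3 * 1.22 * 0.9727 * 555.5449 = 98.8893 N

98.8893 N


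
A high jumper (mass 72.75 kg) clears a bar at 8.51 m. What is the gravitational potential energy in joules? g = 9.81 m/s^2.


PE = m * g * h
PE = 72.75 * 9.81 * 8.51
PE = 713.6775 * 8.51 = 6073.3955 J

6073.3955 J


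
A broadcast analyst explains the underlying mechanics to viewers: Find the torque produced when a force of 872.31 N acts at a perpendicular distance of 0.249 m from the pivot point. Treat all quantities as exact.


tau = F * d
tau = 872.31 * 0.249
tau = 217.2052 N*m

217.2052 N*m


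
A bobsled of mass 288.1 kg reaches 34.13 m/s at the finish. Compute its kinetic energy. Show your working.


KE = 0.5 * m * v^2
KE = 0.5 * 288.1 * 34.13^2
KE = 0.5 * 288.1 * 1164.8569 = 167797.6364 J

167797.6364 J


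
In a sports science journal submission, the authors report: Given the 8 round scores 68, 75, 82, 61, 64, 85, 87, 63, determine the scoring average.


Average = sum / n
Sum = 585
Average = 585 / 8 = 73.125

73.125


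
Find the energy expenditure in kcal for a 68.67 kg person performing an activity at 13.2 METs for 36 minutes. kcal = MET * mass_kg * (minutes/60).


kcal = MET * mass * time_hr
Convert time: 36 min = 0.6 hr
kcal = 13.2 * 68.67 * 0.6
kcal = 543.8664 kcal

543.8664 kcal


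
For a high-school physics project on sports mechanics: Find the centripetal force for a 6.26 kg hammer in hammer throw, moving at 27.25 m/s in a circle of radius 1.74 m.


Fc = m * v^2 / r
v^2 = 27.25^2 = 742.5625
Fc = 6.26 * 742.5625 / 1.74
Fc = 4648.4412 / 1.74 = 2671.518 N

2671.518 N


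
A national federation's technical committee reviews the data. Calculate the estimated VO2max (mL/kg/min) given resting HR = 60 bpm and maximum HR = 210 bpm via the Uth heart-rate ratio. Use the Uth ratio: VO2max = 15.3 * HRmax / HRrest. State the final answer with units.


VO2max = 15.3 * HRmax / HRrest
VO2max = 15.3 * 210 / 60
VO2max = 3213 / 60 = 53.55 mL/kg/min

53.55 mL/kg/min


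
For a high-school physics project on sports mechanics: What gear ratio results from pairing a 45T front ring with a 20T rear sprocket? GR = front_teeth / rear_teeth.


GR = front_teeth / rear_teeth
GR = 45 / 20
GR = 2.25

2.25


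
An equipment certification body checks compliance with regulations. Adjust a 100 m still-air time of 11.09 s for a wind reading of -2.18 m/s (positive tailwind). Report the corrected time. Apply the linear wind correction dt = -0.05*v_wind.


dt = -0.05 * v_wind = -0.05 * -2.18 = 0.109 s
t_corrected = t_still + dt = 11.09 + (0.109)
t_corrected = 11.199 s

11.199 s


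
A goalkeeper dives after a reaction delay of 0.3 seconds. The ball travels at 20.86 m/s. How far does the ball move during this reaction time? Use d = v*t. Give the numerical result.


d = v * t
d = 20.86 * 0.3
d = 6.258 m

6.258 m


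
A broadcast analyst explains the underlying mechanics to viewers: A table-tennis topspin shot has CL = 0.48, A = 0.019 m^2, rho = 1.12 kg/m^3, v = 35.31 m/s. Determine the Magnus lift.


FM = 0.5 * CL * rho * A * v^2
FM = 0.5 * 0.48 * 1.12 * 0.019 * 35.31^2
v^2 = 1246.7961
FM = 0.5 * 0.48 * 1.12 * 0.019 * 1246.7961 = 6.3676 N

6.3676 N


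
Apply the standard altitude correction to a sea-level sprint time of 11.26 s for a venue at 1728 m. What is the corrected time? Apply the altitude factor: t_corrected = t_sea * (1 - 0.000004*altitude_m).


Correction factor = 1 - 0.000004 * 1728 = 0.993088
t_corrected = t_sea * factor = 11.26 * 0.993088
t_corrected = 11.1822 s

11.1822 s


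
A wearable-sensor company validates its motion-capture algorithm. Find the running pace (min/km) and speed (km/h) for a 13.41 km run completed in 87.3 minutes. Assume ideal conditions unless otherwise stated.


Pace = time / distance = 87.3 min / 13.41 km = 6.5101 min/km
Speed = distance / time_in_hours = 13.41 / 1.455 hr
Speed = 9.2165 km/h

6.5101 min/km, 9.2165 km/h


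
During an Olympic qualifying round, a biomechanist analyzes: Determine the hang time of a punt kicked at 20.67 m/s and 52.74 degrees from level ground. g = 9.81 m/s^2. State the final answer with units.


T = 2*v*sin(theta)/g
sin(theta) = sin(52.74 deg) = 0.7959
T = 2*20.67*0.7959 / 9.81
T = 32.9024 / 9.81 = 3.354 s

3.354 s


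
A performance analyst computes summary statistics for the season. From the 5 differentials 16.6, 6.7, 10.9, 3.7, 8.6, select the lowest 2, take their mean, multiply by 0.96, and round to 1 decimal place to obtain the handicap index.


All differentials: 16.6, 6.7, 10.9, 3.7, 8.6
Sorted: 3.7, 6.7, 8.6, 10.9, 16.6
Best 2: 3.7, 6.7
Average of best = 10.4 / 2 = 5.2
Raw index = 5.2 * 0.96 = 4.992
Handicap index = round(4.992, 1) = 5.0

5.0


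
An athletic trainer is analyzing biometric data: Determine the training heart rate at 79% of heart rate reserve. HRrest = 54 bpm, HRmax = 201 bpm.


Target = HRrest + pct*(HRmax - HRrest)
Heart rate reserve = HRmax - HRrest = 201 - 54 = 147 bpm
Fraction = 79% = 0.79
Target = 54 + 0.79 * 147
Target = 54 + 116.13 = 170.13 bpm

170.13 bpm


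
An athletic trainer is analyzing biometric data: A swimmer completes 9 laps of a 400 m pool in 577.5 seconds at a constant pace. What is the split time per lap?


Split time = total_time / n_laps = 577.5 / 9
Split time = 64.1667 s per lap

64.1667 s


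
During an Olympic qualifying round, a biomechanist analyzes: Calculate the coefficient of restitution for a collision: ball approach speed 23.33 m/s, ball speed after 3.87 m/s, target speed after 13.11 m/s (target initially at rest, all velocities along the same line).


e = (v2_after - v1_after) / (v1_before - v2_before)
Numerator = 13.11 - 3.87 = 9.24
Denominator = 23.33 - 0 = 23.33
e = 9.24 / 23.33 = 0.3961

0.3961


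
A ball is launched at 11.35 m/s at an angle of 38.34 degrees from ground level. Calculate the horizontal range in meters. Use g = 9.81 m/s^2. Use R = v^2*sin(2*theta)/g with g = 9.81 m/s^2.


R = v^2 * sin(2*theta) / g
Convert angle to radians: theta = 38.34 deg = 0.6692 rad
sin(2*theta) = sin(1.3383) = 0.9731
R = 11.35^2 * 0.9731 / 9.81
R = 128.8225 * 0.9731 / 9.81 = 12.7785 m

12.7785 m


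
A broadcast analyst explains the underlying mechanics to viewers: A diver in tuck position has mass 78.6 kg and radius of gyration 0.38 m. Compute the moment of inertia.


I = m * k^2
I = 78.6 * 0.38^2
I = 78.6 * 0.1444 = 11.3498 kg*m^2

11.3498 kg*m^2


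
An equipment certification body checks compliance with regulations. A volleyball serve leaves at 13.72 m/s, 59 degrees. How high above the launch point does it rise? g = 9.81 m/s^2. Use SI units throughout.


H = (v*sin(theta))^2 / (2*g)
vy = v*sin(theta) = 13.72 * sin(59 deg) = 11.7603 m/s
H = vy^2 / (2*g) = 138.3055 / (2*9.81)
H = 138.3055 / 19.62 = 7.0492 m

7.0492 m


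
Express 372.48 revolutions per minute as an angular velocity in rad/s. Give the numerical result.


omega = RPM * 2 * pi / 60
omega = 372.48 * 2 * 3.14159 / 60
omega = 2340.3609 / 60 = 39.006 rad/s

39.006 rad/s


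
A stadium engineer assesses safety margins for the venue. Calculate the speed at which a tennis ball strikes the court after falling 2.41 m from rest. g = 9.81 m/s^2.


v = sqrt(2 * g * h)
v = sqrt(2 * 9.81 * 2.41)
v = sqrt(47.2842) = 6.8764 m/s

6.8764 m/s


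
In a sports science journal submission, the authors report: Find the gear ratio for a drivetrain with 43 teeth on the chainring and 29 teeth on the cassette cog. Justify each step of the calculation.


GR = front_teeth / rear_teeth
GR = 43 / 29
GR = 1.4828

1.4828


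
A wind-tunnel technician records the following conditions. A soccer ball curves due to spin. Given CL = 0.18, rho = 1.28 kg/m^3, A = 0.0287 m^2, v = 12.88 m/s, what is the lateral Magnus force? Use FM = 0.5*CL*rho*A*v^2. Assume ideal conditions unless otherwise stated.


FM = 0.5 * CL * rho * A * v^2
FM = 0.5 * 0.18 * 1.28 * 0.0287 * 12.88^2
v^2 = 165.8944
FM = 0.5 * 0.18 * 1.28 * 0.0287 * 165.8944 = 0.5485 N

0.5485 N


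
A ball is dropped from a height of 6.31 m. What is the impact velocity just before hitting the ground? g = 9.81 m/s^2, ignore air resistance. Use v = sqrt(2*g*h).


v = sqrt(2 * g * h)
v = sqrt(2 * 9.81 * 6.31)
v = sqrt(123.8022) = 11.1266 m/s

11.1266 m/s


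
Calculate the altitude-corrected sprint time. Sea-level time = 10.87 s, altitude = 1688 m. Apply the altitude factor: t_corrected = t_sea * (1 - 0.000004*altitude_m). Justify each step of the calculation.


Correction factor = 1 - 0.000004 * 1688 = 0.993248
t_corrected = t_sea * factor = 10.87 * 0.993248
t_corrected = 10.7966 s

10.7966 s


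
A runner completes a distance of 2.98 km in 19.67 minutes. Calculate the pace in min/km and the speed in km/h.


Pace = time / distance = 19.67 min / 2.98 km = 6.6007 min/km
Speed = distance / time_in_hours = 2.98 / 0.3278 hr
Speed = 9.09 km/h

6.6007 min/km, 9.09 km/h


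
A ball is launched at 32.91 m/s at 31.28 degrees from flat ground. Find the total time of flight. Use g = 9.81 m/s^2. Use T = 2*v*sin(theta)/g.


T = 2*v*sin(theta)/g
sin(theta) = sin(31.28 deg) = 0.5192
T = 2*32.91*0.5192 / 9.81
T = 34.1751 / 9.81 = 3.4837 s

3.4837 s


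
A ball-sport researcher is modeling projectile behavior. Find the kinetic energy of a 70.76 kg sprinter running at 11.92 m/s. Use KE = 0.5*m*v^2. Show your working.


KE = 0.5 * m * v^2
KE = 0.5 * 70.76 * 11.92^2
KE = 0.5 * 70.76 * 142.0864 = 5027.0168 J

5027.0168 J


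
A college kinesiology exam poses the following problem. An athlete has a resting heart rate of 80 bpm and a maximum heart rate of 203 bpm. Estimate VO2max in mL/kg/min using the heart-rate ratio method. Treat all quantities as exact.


VO2max = 15.3 * HRmax / HRrest
VO2max = 15.3 * 203 / 80
VO2max = 3105.9 / 80 = 38.8238 mL/kg/min

38.8238 mL/kg/min


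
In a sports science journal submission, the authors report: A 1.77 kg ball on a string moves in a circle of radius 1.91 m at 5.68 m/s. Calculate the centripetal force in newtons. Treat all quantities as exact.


Fc = m * v^2 / r
v^2 = 5.68^2 = 32.2624
Fc = 1.77 * 32.2624 / 1.91
Fc = 57.1044 / 1.91 = 29.8976 N

29.8976 N


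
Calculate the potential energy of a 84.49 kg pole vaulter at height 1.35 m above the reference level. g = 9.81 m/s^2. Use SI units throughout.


PE = m * g * h
PE = 84.49 * 9.81 * 1.35
PE = 828.8469 * 1.35 = 1118.9433 J

1118.9433 J


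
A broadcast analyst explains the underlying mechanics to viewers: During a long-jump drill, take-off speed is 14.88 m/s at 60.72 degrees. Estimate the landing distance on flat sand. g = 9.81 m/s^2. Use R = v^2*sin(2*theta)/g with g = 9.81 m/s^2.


R = v^2 * sin(2*theta) / g
Convert angle to radians: theta = 60.72 deg = 1.0598 rad
sin(2*theta) = sin(2.1195) = 0.8532
R = 14.88^2 * 0.8532 / 9.81
R = 221.4144 * 0.8532 / 9.81 = 19.2567 m

19.2567 m


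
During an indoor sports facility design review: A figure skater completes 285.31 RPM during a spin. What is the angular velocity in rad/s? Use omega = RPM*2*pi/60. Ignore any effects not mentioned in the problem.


omega = RPM * 2 * pi / 60
omega = 285.31 * 2 * 3.14159 / 60
omega = 1792.6556 / 60 = 29.8776 rad/s

29.8776 rad/s


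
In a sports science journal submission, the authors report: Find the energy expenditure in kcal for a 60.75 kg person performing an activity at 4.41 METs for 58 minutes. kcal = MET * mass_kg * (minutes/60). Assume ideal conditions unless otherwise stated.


kcal = MET * mass * time_hr
Convert time: 58 min = 0.9667 hr
kcal = 4.41 * 60.75 * 0.9667
kcal = 258.9773 kcal

258.9773 kcal


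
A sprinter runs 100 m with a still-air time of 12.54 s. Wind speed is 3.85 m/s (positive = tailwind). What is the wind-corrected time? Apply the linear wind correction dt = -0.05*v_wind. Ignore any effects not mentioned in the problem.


dt = -0.05 * v_wind = -0.05 * 3.85 = -0.1925 s
t_corrected = t_still + dt = 12.54 + (-0.1925)
t_corrected = 12.3475 s

12.3475 s


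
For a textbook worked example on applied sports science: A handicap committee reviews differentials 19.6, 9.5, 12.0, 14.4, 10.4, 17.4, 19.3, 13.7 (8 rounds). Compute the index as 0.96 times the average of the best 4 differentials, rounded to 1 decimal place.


All differentials: 19.6, 9.5, 12.0, 14.4, 10.4, 17.4, 19.3, 13.7
Sorted: 9.5, 10.4, 12.0, 13.7, 14.4, 17.4, 19.3, 19.6
Best 4: 9.5, 10.4, 12.0, 13.7
Average of best = 45.6 / 4 = 11.4
Raw index = 11.4 * 0.96 = 10.944
Handicap index = round(10.944, 1) = 10.9

10.9


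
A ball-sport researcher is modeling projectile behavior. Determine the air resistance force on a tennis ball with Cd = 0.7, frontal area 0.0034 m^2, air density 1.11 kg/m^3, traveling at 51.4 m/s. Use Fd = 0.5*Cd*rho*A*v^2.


Fd = 0.5 * Cd * rho * A * v^2
Fd = 0.5 * 0.7 * 1.11 * 0.0034 * 51.4^2
v^2 = 2641.96
Fd = 0.5 * 0.7 * 1.11 * 0.0034 * 2641.96 = 3.4898 N

3.4898 N


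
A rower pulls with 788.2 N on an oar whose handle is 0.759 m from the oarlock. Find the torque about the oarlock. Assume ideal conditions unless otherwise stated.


tau = F * d
tau = 788.2 * 0.759
tau = 598.2438 N*m

598.2438 N*m


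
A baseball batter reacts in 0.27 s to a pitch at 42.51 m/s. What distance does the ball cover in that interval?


d = v * t
d = 42.51 * 0.27
d = 11.4777 m

11.4777 m


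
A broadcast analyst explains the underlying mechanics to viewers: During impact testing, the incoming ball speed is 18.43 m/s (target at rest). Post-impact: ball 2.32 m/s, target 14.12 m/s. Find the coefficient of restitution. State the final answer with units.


e = (v2_after - v1_after) / (v1_before - v2_before)
Numerator = 14.12 - 2.32 = 11.8
Denominator = 18.43 - 0 = 18.43
e = 11.8 / 18.43 = 0.6403

0.6403


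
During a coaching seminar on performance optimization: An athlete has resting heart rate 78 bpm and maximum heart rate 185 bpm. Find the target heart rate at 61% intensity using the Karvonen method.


Target = HRrest + pct*(HRmax - HRrest)
Heart rate reserve = HRmax - HRrest = 185 - 78 = 107 bpm
Fraction = 61% = 0.61
Target = 78 + 0.61 * 107
Target = 78 + 65.27 = 143.27 bpm

143.27 bpm


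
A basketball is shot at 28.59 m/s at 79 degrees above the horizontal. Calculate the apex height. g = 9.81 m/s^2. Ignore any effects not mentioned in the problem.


H = (v*sin(theta))^2 / (2*g)
vy = v*sin(theta) = 28.59 * sin(79 deg) = 28.0647 m/s
H = vy^2 / (2*g) = 787.6286 / (2*9.81)
H = 787.6286 / 19.62 = 40.1442 m

40.1442 m


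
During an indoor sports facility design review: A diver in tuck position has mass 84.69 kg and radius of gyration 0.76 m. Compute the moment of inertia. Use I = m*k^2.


I = m * k^2
I = 84.69 * 0.76^2
I = 84.69 * 0.5776 = 48.9169 kg*m^2

48.9169 kg*m^2


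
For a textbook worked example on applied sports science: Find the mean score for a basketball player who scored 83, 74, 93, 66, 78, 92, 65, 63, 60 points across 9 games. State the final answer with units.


Average = sum / n
Sum = 674
Average = 674 / 9 = 74.8889

74.8889


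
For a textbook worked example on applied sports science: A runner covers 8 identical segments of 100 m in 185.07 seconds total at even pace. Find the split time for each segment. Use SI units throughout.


Split time = total_time / n_laps = 185.07 / 8
Split time = 23.1337 s per lap

23.1337 s


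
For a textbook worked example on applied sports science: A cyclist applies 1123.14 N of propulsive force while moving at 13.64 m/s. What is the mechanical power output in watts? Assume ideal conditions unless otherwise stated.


P = F * v
P = 1123.14 * 13.64
P = 15319.6296 W

15319.6296 W


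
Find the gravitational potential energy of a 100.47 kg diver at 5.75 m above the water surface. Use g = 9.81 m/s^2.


PE = m * g * h
PE = 100.47 * 9.81 * 5.75
PE = 985.6107 * 5.75 = 5667.2615 J

5667.2615 J


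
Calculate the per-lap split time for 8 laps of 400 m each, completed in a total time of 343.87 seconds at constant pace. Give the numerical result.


Split time = total_time / n_laps = 343.87 / 8
Split time = 42.9838 s per lap

42.9838 s


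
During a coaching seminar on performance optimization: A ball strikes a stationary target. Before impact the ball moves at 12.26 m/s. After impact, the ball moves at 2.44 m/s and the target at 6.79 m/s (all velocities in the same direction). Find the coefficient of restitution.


e = (v2_after - v1_after) / (v1_before - v2_before)
Numerator = 6.79 - 2.44 = 4.35
Denominator = 12.26 - 0 = 12.26
e = 4.35 / 12.26 = 0.3548

0.3548


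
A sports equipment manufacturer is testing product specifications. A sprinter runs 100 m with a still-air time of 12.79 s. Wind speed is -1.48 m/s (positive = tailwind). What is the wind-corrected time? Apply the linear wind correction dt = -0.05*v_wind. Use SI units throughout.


dt = -0.05 * v_wind = -0.05 * -1.48 = 0.074 s
t_corrected = t_still + dt = 12.79 + (0.074)
t_corrected = 12.864 s

12.864 s


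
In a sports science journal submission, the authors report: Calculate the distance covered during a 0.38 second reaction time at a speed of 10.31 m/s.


d = v * t
d = 10.31 * 0.38
d = 3.9178 m

3.9178 m


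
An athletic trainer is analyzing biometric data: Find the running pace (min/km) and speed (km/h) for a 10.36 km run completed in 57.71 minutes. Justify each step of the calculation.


Pace = time / distance = 57.71 min / 10.36 km = 5.5705 min/km
Speed = distance / time_in_hours = 10.36 / 0.9618 hr
Speed = 10.7711 km/h

5.5705 min/km, 10.7711 km/h


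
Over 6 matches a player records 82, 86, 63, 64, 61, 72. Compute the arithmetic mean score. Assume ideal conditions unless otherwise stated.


Average = sum / n
Sum = 428
Average = 428 / 6 = 71.3333

71.3333


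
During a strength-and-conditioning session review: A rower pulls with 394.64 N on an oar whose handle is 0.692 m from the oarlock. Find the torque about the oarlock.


tau = F * d
tau = 394.64 * 0.692
tau = 273.0909 N*m

273.0909 N*m


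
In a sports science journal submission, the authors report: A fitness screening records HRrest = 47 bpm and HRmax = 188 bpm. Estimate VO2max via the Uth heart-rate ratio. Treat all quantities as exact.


VO2max = 15.3 * HRmax / HRrest
VO2max = 15.3 * 188 / 47
VO2max = 2876.4 / 47 = 61.2 mL/kg/min

61.2 mL/kg/min


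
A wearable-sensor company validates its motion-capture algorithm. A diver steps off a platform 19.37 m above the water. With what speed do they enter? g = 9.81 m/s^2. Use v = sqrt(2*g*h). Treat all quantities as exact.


v = sqrt(2 * g * h)
v = sqrt(2 * 9.81 * 19.37)
v = sqrt(380.0394) = 19.4946 m/s

19.4946 m/s


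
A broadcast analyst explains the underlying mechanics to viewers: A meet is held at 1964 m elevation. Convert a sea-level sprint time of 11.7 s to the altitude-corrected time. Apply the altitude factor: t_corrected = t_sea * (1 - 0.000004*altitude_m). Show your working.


Correction factor = 1 - 0.000004 * 1964 = 0.992144
t_corrected = t_sea * factor = 11.7 * 0.992144
t_corrected = 11.6081 s

11.6081 s


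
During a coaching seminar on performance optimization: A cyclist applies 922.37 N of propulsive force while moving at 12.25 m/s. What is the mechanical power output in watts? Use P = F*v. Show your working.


P = F * v
P = 922.37 * 12.25
P = 11299.0325 W

11299.0325 W


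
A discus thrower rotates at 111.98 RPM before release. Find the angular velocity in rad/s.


omega = RPM * 2 * pi / 60
omega = 111.98 * 2 * 3.14159 / 60
omega = 703.5911 / 60 = 11.7265 rad/s

11.7265 rad/s


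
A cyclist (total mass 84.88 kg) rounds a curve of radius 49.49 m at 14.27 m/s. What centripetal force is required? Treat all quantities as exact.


Fc = m * v^2 / r
v^2 = 14.27^2 = 203.6329
Fc = 84.88 * 203.6329 / 49.49
Fc = 17284.3606 / 49.49 = 349.2496 N

349.2496 N


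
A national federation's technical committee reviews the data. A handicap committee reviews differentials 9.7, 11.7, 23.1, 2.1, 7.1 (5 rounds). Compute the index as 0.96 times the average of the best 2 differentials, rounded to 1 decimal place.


All differentials: 9.7, 11.7, 23.1, 2.1, 7.1
Sorted: 2.1, 7.1, 9.7, 11.7, 23.1
Best 2: 2.1, 7.1
Average of best = 9.2 / 2 = 4.6
Raw index = 4.6 * 0.96 = 4.416
Handicap index = round(4.416, 1) = 4.4

4.4


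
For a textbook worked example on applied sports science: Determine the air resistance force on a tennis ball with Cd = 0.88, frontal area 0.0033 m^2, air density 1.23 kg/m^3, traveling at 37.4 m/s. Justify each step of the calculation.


Fd = 0.5 * Cd * rho * A * v^2
Fd = 0.5 * 0.88 * 1.23 * 0.0033 * 37.4^2
v^2 = 1398.76
Fd = 0.5 * 0.88 * 1.23 * 0.0033 * 1398.76 = 2.4981 N

2.4981 N


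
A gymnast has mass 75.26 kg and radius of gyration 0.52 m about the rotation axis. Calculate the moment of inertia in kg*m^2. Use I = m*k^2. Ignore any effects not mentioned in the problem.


I = m * k^2
I = 75.26 * 0.52^2
I = 75.26 * 0.2704 = 20.3503 kg*m^2

20.3503 kg*m^2


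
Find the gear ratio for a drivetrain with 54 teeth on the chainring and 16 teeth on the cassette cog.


GR = front_teeth / rear_teeth
GR = 54 / 16
GR = 3.375

3.375


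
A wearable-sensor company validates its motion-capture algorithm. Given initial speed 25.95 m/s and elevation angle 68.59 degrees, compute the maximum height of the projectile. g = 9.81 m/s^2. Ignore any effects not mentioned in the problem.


H = (v*sin(theta))^2 / (2*g)
vy = v*sin(theta) = 25.95 * sin(68.59 deg) = 24.1592 m/s
H = vy^2 / (2*g) = 583.6691 / (2*9.81)
H = 583.6691 / 19.62 = 29.7487 m

29.7487 m


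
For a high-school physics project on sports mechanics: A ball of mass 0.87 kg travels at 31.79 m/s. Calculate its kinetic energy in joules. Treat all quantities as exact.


KE = 0.5 * m * v^2
KE = 0.5 * 0.87 * 31.79^2
KE = 0.5 * 0.87 * 1010.6041 = 439.6128 J

439.6128 J


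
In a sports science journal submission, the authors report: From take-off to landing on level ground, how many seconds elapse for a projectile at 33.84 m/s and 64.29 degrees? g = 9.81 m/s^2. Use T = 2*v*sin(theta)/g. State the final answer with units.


T = 2*v*sin(theta)/g
sin(theta) = sin(64.29 deg) = 0.901
T = 2*33.84*0.901 / 9.81
T = 60.9798 / 9.81 = 6.2161 s

6.2161 s


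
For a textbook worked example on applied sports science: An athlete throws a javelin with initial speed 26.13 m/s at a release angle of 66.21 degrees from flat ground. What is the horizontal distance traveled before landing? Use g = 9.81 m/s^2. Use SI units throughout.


R = v^2 * sin(2*theta) / g
Convert angle to radians: theta = 66.21 deg = 1.1556 rad
sin(2*theta) = sin(2.3112) = 0.7382
R = 26.13^2 * 0.7382 / 9.81
R = 682.7769 * 0.7382 / 9.81 = 51.3802 m

51.3802 m


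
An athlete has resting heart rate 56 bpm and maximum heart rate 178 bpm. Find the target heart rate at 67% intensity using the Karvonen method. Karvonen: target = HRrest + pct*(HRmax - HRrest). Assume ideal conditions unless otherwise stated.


Target = HRrest + pct*(HRmax - HRrest)
Heart rate reserve = HRmax - HRrest = 178 - 56 = 122 bpm
Fraction = 67% = 0.67
Target = 56 + 0.67 * 122
Target = 56 + 81.74 = 137.74 bpm

137.74 bpm


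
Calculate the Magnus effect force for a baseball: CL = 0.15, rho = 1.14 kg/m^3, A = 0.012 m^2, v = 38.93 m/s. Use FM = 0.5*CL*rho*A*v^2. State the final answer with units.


FM = 0.5 * CL * rho * A * v^2
FM = 0.5 * 0.15 * 1.14 * 0.012 * 38.93^2
v^2 = 1515.5449
FM = 0.5 * 0.15 * 1.14 * 0.012 * 1515.5449 = 1.5549 N

1.5549 N


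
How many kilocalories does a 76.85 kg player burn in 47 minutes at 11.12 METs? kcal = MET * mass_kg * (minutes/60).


kcal = MET * mass * time_hr
Convert time: 47 min = 0.7833 hr
kcal = 11.12 * 76.85 * 0.7833
kcal = 669.4147 kcal

669.4147 kcal


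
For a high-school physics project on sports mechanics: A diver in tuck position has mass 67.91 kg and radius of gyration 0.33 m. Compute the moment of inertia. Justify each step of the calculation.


I = m * k^2
I = 67.91 * 0.33^2
I = 67.91 * 0.1089 = 7.3954 kg*m^2

7.3954 kg*m^2


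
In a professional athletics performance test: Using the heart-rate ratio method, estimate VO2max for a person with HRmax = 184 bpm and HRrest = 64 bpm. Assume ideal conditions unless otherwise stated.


VO2max = 15.3 * HRmax / HRrest
VO2max = 15.3 * 184 / 64
VO2max = 2815.2 / 64 = 43.9875 mL/kg/min

43.9875 mL/kg/min


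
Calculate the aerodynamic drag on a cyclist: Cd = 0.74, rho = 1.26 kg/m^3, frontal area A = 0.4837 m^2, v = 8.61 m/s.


Fd = 0.5 * Cd * rho * A * v^2
Fd = 0.5 * 0.74 * 1.26 * 0.4837 * 8.61^2
v^2 = 74.1321
Fd = 0.5 * 0.74 * 1.26 * 0.4837 * 74.1321 = 16.7169 N

16.7169 N


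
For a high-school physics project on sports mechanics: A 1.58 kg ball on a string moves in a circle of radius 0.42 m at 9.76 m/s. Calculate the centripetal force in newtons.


Fc = m * v^2 / r
v^2 = 9.76^2 = 95.2576
Fc = 1.58 * 95.2576 / 0.42
Fc = 150.507 / 0.42 = 358.35 N

358.35 N


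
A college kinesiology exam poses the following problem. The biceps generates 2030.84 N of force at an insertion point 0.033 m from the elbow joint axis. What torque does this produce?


tau = F * d
tau = 2030.84 * 0.033
tau = 67.0177 N*m

67.0177 N*m


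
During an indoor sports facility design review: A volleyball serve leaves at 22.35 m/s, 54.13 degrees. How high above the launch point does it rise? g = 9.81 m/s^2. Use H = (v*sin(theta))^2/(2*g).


H = (v*sin(theta))^2 / (2*g)
vy = v*sin(theta) = 22.35 * sin(54.13 deg) = 18.1113 m/s
H = vy^2 / (2*g) = 328.0188 / (2*9.81)
H = 328.0188 / 19.62 = 16.7186 m

16.7186 m
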